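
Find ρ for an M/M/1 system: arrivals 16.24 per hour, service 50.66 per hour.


ρ = λ/μ = 16.24/50.66 = 0.3206

Final: 0.3206


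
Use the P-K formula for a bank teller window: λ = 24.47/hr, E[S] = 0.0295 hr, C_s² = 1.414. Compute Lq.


ρ = λ·E[S] = 24.47·0.0295 = 0.7219
Lq = ρ²(1+C_s²)/(2(1−ρ)) = 0.5211·(1+1.414)/(2·0.2781)
= 0.5211·2.4140/0.5563 = 2.26133

Final: 2.26133


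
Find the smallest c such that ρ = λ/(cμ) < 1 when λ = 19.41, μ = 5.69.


Stability requires cμ > λ ⇔ c > λ/μ.
λ/μ = 19.41/5.69 = 3.4112
Minimum integer c = ⌊3.4112⌋ + 1 = 4
Check: 4·5.69 = 22.76 > 19.41, while 3·5.69 = 17.07 ≤ 19.41

Final: 4 servers


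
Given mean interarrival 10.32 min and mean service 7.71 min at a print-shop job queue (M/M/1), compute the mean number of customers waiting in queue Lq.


λ = 60/10.32 = 5.8140 /hr
μ = 60/7.71 = 7.7821 /hr
ρ = λ/μ = 5.8140/7.7821 = 0.7471
Lq = ρ²/(1−ρ) = 0.5581/0.2529 = 2.2069

Final: 2.2069


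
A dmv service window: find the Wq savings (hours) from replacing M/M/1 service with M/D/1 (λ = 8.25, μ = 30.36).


ρ = 8.25/30.36 = 0.2717
Wq(M/M/1) = ρ/(μ−λ) = 0.2717/22.11 = 0.01229 hr
Wq(M/D/1) = ρ/(2(μ−λ)) = 0.006145 hr
Savings = 0.01229 − 0.006145 = 0.006145 hr

Final: 0.006145 hr


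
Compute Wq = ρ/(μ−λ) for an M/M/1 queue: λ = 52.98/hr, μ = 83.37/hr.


ρ = 52.98/83.37 = 0.6355
Wq = ρ/(μ−λ) = 0.6355/(83.37 − 52.98) = 0.6355/30.39 = 0.02091 hr

Final: 0.02091 hr


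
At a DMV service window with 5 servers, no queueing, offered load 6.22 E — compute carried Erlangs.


B(5,6.22) = 0.375488 (Erlang-B)
Carried load = a(1 − B) = 6.22·(1 − 0.375488) = 6.22·0.624512 = 3.8845 E

Final: 3.8845 Erlangs


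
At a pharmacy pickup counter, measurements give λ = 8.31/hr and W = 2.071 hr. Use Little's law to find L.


L = λW = 8.31·2.071 = 17.2100

Final: 17.2100


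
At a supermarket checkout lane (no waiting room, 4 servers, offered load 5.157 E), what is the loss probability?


B(c,a) = (a^c/c!) / Σ_{k=0}^{c} a^k/k!
a^4/4! = 29.469806
Σ terms (k=0..4): 1.00000 + 5.15700 + 13.29732 + 22.85810 + 29.46981 = 71.782232
B = 29.469806/71.782232 = 0.410545

Final: 0.410545


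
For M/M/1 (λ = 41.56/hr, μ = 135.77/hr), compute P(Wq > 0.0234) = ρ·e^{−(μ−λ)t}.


ρ = 41.56/135.77 = 0.3061
P(Wq > t) = ρ·e^{−(μ−λ)t} = 0.3061·e^{−2.2045}
= 0.3061·0.110304 = 0.033765

Final: 0.033765


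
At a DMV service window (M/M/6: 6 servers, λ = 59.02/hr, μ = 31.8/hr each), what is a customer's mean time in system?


a = 1.8560; ρ = 0.3093; P₀ = 0.156154
Lq = P₀·a^c·ρ/(c!(1−ρ)²) = 0.005748
Wq = Lq/λ = 0.005748/59.02 = 0.00009739 hr
W = Wq + 1/μ = 0.00009739 + 0.03145 = 0.03154 hr

Final: 0.03154 hr


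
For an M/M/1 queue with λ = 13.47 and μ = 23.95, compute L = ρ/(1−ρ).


ρ = λ/μ = 13.47/23.95 = 0.5624
L = ρ/(1−ρ) = 0.5624/(1 − 0.5624) = 0.5624/0.4376 = 1.2853

Final: 1.2853


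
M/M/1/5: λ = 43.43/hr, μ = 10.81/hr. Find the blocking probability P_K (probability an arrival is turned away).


ρ = λ/μ = 43.43/10.81 = 4.0176
P_K = (1−ρ)ρ^K/(1−ρ^(K+1)) = (-3.0176·1046.696271)/(1 − 4205.182152)
= -3158.485881/-4204.182152 = 0.751272

Final: 0.751272


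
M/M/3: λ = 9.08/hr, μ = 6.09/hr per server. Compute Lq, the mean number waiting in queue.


a = λ/μ = 1.4910; ρ = a/3 = 0.4970
P₀ = 0.212736
Lq = P₀·a^c·ρ / (c!·(1−ρ)²) = 0.212736·3.31441·0.4970/(6·0.25302)
= 0.23083

Final: 0.23083


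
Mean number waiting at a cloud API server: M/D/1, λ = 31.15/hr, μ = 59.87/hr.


ρ = 31.15/59.87 = 0.5203
M/D/1: Lq = ρ²/(2(1−ρ)) = 0.2707/(2·0.4797) = 0.28216

Final: 0.28216


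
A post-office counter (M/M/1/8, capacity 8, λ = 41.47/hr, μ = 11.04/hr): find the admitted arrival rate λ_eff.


ρ = 3.7563; P_K = (1−ρ)ρ^8/(1−ρ^9) = 0.733788
λ_eff = λ(1 − P_K) = 41.47·(1 − 0.733788) = 41.47·0.266212 = 11.0398 /hr

Final: 11.0398 /hr


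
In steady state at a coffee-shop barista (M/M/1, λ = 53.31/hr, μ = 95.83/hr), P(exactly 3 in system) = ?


ρ = 53.31/95.83 = 0.5563
P_n = (1−ρ)·ρ^n = (1 − 0.5563)·0.5563^3 = 0.4437·0.172156 = 0.076386

Final: 0.076386


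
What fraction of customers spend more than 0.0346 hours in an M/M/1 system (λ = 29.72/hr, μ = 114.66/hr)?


W ~ Exponential(μ−λ) for M/M/1.
μ − λ = 114.66 − 29.72 = 84.9400
P(W > t) = e^{−(μ−λ)t} = e^{−2.9389} = 0.052923

Final: 0.052923


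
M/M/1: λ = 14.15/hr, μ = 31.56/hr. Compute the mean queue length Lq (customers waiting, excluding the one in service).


ρ = 14.15/31.56 = 0.4484
Lq = ρ²/(1−ρ) = 0.2010/0.5516 = 0.3644

Final: 0.3644


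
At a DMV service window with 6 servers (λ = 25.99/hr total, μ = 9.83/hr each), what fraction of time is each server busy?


ρ = λ/(cμ) = 25.99/(6·9.83) = 25.99/58.98 = 0.4407

Final: 0.4407


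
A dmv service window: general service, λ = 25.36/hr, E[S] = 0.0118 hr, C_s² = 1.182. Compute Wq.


ρ = λ·E[S] = 25.36·0.0118 = 0.2992
E[S²] = E[S]²(1+C_s²) = 0.0118²·(1+1.182) = 0.0003038
Wq = λ·E[S²]/(2(1−ρ)) = 25.36·0.0003038/(2·0.7008) = 0.005498 hr

Final: 0.005498 hr


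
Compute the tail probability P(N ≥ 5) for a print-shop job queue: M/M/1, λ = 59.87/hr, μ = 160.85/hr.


ρ = 59.87/160.85 = 0.3722
P(N ≥ n) = ρ^n = 0.3722^5 = 0.007144

Final: 0.007144


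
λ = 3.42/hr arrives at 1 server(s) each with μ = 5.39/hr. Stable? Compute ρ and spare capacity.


Total capacity cμ = 1·5.39 = 5.39/hr
ρ = λ/(cμ) = 3.42/5.39 = 0.6345
Stable ⇔ ρ < 1: YES
Spare capacity = cμ − λ = 5.39 − 3.42 = 1.97/hr

Final: ρ = 0.6345; stable; margin = 1.97/hr


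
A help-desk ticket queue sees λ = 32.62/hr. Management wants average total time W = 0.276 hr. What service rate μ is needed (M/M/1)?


W = 1/(μ−λ) ⇒ μ − λ = 1/W = 1/0.276 = 3.6232
μ = λ + 1/W = 32.62 + 3.6232 = 36.2432 per hr

Final: 36.2432 /hr


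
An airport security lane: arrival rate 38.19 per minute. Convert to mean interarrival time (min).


Mean interarrival time = 1/λ = 1/38.19 minute = 0.02618 minute
In minutes: 0.02618 × 1 = 0.02618 min

Final: 0.02618 min


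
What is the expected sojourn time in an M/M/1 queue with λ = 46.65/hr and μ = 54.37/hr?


W = 1/(μ−λ) = 1/(54.37 − 46.65) = 1/7.72 = 0.1295 hr

Final: 0.1295 hr


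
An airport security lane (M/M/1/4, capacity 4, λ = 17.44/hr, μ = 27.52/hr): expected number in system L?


ρ = 17.44/27.52 = 0.6337
L = ρ[1 − (K+1)ρ^K + Kρ^(K+1)] / [(1−ρ)(1−ρ^(K+1))]
Numerator: 0.6337·(1 − 5·0.161284 + 4·0.102209) = 0.381763
Denominator: (0.3663)·(0.897791) = 0.328842
L = 0.381763/0.328842 = 1.1609

Final: 1.1609


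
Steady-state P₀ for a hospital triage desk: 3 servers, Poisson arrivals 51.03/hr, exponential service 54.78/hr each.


a = λ/μ = 51.03/54.78 = 0.9315; ρ = a/c = 0.3105
Σ_{k=0}^{2} a^k/k! (terms k=0..2) = 1.00000 + 0.93154 + 0.43389 = 2.36543
Tail: a^3/(3!(1−ρ)) = 0.80837/(6·0.6895) = 0.19540
P₀ = 1/(2.36543 + 0.19540) = 1/2.56084 = 0.390497

Final: 0.390497


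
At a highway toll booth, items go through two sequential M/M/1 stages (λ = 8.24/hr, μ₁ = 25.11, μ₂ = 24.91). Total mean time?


Each node sees arrival rate λ = 8.24/hr (tandem ⇒ throughput preserved).
W₁ = 1/(μ₁−λ) = 1/(25.11−8.24) = 0.05928 hr
W₂ = 1/(μ₂−λ) = 1/(24.91−8.24) = 0.05999 hr
W_total = W₁ + W₂ = 0.05928 + 0.05999 = 0.11926 hr

Final: 0.11926 hr


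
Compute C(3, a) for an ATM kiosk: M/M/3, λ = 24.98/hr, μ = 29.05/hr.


a = λ/μ = 0.8599; ρ = a/3 = 0.2866
P₀ = 0.420493 (from M/M/c formula)
C(c,a) = [a^c/(c!(1−ρ))]·P₀ = [0.63583/(6·0.7134)]·0.420493
= 0.14855·0.420493 = 0.062465

Final: 0.062465


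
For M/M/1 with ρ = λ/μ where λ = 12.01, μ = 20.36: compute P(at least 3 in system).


ρ = 12.01/20.36 = 0.5899
P(N ≥ n) = ρ^n = 0.5899^3 = 0.205256

Final: 0.205256


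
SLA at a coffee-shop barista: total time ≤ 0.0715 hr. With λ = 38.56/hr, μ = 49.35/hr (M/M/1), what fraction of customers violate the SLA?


W ~ Exponential(μ−λ) for M/M/1.
μ − λ = 49.35 − 38.56 = 10.7900
P(W > t) = e^{−(μ−λ)t} = e^{−0.7715} = 0.462326

Final: 0.462326


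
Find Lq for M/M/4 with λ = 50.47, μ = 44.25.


a = λ/μ = 1.1406; ρ = a/4 = 0.2851
P₀ = 0.318782
Lq = P₀·a^c·ρ / (c!·(1−ρ)²) = 0.318782·1.69231·0.2851/(24·0.51102)
= 0.01254

Final: 0.01254


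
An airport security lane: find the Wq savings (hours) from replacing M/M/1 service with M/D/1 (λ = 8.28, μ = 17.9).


ρ = 8.28/17.9 = 0.4626
Wq(M/M/1) = ρ/(μ−λ) = 0.4626/9.62 = 0.04808 hr
Wq(M/D/1) = ρ/(2(μ−λ)) = 0.02404 hr
Savings = 0.04808 − 0.02404 = 0.02404 hr

Final: 0.02404 hr


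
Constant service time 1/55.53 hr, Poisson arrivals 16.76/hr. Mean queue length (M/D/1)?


ρ = 16.76/55.53 = 0.3018
M/D/1: Lq = ρ²/(2(1−ρ)) = 0.09109/(2·0.6982) = 0.06524

Final: 0.06524


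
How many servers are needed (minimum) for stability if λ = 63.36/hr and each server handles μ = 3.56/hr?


Stability requires cμ > λ ⇔ c > λ/μ.
λ/μ = 63.36/3.56 = 17.7978
Minimum integer c = ⌊17.7978⌋ + 1 = 18
Check: 18·3.56 = 64.08 > 63.36, while 17·3.56 = 60.52 ≤ 63.36

Final: 18 servers


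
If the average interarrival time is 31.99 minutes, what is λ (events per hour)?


λ = 1/(interarrival time) in consistent units.
1 hour = 60 min, so λ = 60/31.99 = 1.8756 per hour

Final: 1.8756 /hr


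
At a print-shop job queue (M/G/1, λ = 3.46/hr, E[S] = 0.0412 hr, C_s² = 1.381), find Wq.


ρ = λ·E[S] = 3.46·0.0412 = 0.1426
E[S²] = E[S]²(1+C_s²) = 0.0412²·(1+1.381) = 0.004042
Wq = λ·E[S²]/(2(1−ρ)) = 3.46·0.004042/(2·0.8574) = 0.008154 hr

Final: 0.008154 hr


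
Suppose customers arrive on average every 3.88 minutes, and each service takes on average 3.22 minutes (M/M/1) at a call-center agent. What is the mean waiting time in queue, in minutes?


λ = 60/3.88 = 15.4639 /hr
μ = 60/3.22 = 18.6335 /hr
ρ = λ/μ = 15.4639/18.6335 = 0.8299
Wq = ρ/(μ−λ) = 0.8299/(18.6335−15.4639) = 0.26183 hr
In minutes: 0.26183·60 = 15.710 min

Final: 15.710 min


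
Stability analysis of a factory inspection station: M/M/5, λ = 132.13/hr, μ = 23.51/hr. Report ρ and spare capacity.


Total capacity cμ = 5·23.51 = 117.55/hr
ρ = λ/(cμ) = 132.13/117.55 = 1.1240
Stable ⇔ ρ < 1: NO
Spare capacity = cμ − λ = 117.55 − 132.13 = -14.58/hr

Final: ρ = 1.1240; unstable; margin = -14.58/hr


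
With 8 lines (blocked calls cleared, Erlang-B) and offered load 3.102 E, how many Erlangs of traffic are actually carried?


B(8,3.102) = 0.009605 (Erlang-B)
Carried load = a(1 − B) = 3.102·(1 − 0.009605) = 3.102·0.990395 = 3.0722 E

Final: 3.0722 Erlangs


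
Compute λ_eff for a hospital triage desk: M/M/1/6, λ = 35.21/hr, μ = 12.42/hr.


ρ = 2.8349; P_K = (1−ρ)ρ^6/(1−ρ^7) = 0.647699
λ_eff = λ(1 − P_K) = 35.21·(1 − 0.647699) = 35.21·0.352301 = 12.4045 /hr

Final: 12.4045 /hr


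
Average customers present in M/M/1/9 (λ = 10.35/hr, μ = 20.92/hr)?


ρ = 10.35/20.92 = 0.4947
L = ρ[1 − (K+1)ρ^K + Kρ^(K+1)] / [(1−ρ)(1−ρ^(K+1))]
Numerator: 0.4947·(1 − 10·0.001776 + 9·0.0008786) = 0.489868
Denominator: (0.5053)·(0.999121) = 0.504814
L = 0.489868/0.504814 = 0.9704

Final: 0.9704


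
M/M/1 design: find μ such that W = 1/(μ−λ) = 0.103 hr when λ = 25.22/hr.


W = 1/(μ−λ) ⇒ μ − λ = 1/W = 1/0.103 = 9.7087
μ = λ + 1/W = 25.22 + 9.7087 = 34.9287 per hr

Final: 34.9287 /hr


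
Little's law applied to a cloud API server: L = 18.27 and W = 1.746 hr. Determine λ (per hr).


λ = L/W = 18.27/1.746 = 10.4639 /hr

Final: 10.4639 /hr


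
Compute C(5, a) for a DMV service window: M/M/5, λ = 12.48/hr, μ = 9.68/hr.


a = λ/μ = 1.2893; ρ = a/5 = 0.2579
P₀ = 0.275283 (from M/M/c formula)
C(c,a) = [a^c/(c!(1−ρ))]·P₀ = [3.56202/(120·0.7421)]·0.275283
= 0.04000·0.275283 = 0.011010

Final: 0.011010


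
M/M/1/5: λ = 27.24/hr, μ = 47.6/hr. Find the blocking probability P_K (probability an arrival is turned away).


ρ = λ/μ = 27.24/47.6 = 0.5723
P_K = (1−ρ)ρ^K/(1−ρ^(K+1)) = (0.4277·0.061376)/(1 − 0.035124)
= 0.026253/0.964876 = 0.027208

Final: 0.027208


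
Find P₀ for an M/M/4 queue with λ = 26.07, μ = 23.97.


a = λ/μ = 26.07/23.97 = 1.0876; ρ = a/c = 0.2719
Σ_{k=0}^{3} a^k/k! (terms k=0..3) = 1.00000 + 1.08761 + 0.59145 + 0.21442 = 2.89348
Tail: a^4/(4!(1−ρ)) = 1.39924/(24·0.7281) = 0.08007
P₀ = 1/(2.89348 + 0.08007) = 1/2.97355 = 0.336298

Final: 0.336298


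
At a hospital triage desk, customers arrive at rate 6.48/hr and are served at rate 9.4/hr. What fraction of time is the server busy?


ρ = λ/μ = 6.48/9.4 = 0.6894

Final: 0.6894


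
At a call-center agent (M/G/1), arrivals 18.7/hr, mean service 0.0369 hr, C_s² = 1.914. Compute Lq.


ρ = λ·E[S] = 18.7·0.0369 = 0.6900
Lq = ρ²(1+C_s²)/(2(1−ρ)) = 0.4761·(1+1.914)/(2·0.3100)
= 0.4761·2.9140/0.6199 = 2.23808

Final: 2.23808


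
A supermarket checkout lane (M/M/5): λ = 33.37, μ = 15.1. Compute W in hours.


a = 2.2099; ρ = 0.4420; P₀ = 0.108323
Lq = P₀·a^c·ρ/(c!(1−ρ)²) = 0.06754
Wq = Lq/λ = 0.06754/33.37 = 0.002024 hr
W = Wq + 1/μ = 0.002024 + 0.06623 = 0.06825 hr

Final: 0.06825 hr


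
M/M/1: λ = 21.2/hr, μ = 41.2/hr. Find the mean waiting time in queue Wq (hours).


ρ = 21.2/41.2 = 0.5146
Wq = ρ/(μ−λ) = 0.5146/(41.2 − 21.2) = 0.5146/20.00 = 0.02573 hr

Final: 0.02573 hr


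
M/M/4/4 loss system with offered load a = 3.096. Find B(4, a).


B(c,a) = (a^c/c!) / Σ_{k=0}^{c} a^k/k!
a^4/4! = 3.828182
Σ terms (k=0..4): 1.00000 + 3.09600 + 4.79261 + 4.94597 + 3.82818 = 17.662761
B = 3.828182/17.662761 = 0.216737

Final: 0.216737


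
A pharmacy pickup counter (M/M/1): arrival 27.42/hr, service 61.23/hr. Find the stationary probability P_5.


ρ = 27.42/61.23 = 0.4478
P_n = (1−ρ)·ρ^n = (1 − 0.4478)·0.4478^5 = 0.5522·0.018010 = 0.009945

Final: 0.009945


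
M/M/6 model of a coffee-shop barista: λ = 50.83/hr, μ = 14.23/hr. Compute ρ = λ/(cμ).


ρ = λ/(cμ) = 50.83/(6·14.23) = 50.83/85.38 = 0.5953

Final: 0.5953


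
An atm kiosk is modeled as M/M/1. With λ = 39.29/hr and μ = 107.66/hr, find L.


ρ = λ/μ = 39.29/107.66 = 0.3649
L = ρ/(1−ρ) = 0.3649/(1 − 0.3649) = 0.3649/0.6351 = 0.5747

Final: 0.5747


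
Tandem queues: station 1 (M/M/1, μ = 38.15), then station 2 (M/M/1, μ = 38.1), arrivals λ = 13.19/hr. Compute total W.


Each node sees arrival rate λ = 13.19/hr (tandem ⇒ throughput preserved).
W₁ = 1/(μ₁−λ) = 1/(38.15−13.19) = 0.04006 hr
W₂ = 1/(μ₂−λ) = 1/(38.1−13.19) = 0.04014 hr
W_total = W₁ + W₂ = 0.04006 + 0.04014 = 0.08021 hr

Final: 0.08021 hr


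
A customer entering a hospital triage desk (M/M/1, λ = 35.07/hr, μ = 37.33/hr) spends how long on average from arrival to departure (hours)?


W = 1/(μ−λ) = 1/(37.33 − 35.07) = 1/2.26 = 0.4425 hr

Final: 0.4425 hr


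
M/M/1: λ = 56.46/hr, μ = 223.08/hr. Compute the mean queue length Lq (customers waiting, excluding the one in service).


ρ = 56.46/223.08 = 0.2531
Lq = ρ²/(1−ρ) = 0.06406/0.7469 = 0.08576

Final: 0.08576


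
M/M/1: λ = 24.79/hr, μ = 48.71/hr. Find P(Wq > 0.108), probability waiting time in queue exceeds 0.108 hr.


ρ = 24.79/48.71 = 0.5089
P(Wq > t) = ρ·e^{−(μ−λ)t} = 0.5089·e^{−2.5834}
= 0.5089·0.075520 = 0.038434

Final: 0.038434


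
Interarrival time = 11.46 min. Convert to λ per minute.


λ = 1/(interarrival time) in consistent units.
1 minute = 1 min, so λ = 1/11.46 = 0.08726 per minute

Final: 0.08726 /min


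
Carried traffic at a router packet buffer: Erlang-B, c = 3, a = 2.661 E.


B(3,2.661) = 0.303658 (Erlang-B)
Carried load = a(1 − B) = 2.661·(1 − 0.303658) = 2.661·0.696342 = 1.8530 E

Final: 1.8530 Erlangs


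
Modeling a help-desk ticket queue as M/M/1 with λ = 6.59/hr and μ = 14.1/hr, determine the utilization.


ρ = λ/μ = 6.59/14.1 = 0.4674

Final: 0.4674


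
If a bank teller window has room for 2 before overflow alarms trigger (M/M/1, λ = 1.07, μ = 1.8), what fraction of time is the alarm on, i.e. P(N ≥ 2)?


ρ = 1.07/1.8 = 0.5944
P(N ≥ n) = ρ^n = 0.5944^2 = 0.353364

Final: 0.353364


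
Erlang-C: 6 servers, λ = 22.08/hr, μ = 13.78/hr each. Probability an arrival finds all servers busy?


a = λ/μ = 1.6023; ρ = a/6 = 0.2671
P₀ = 0.201352 (from M/M/c formula)
C(c,a) = [a^c/(c!(1−ρ))]·P₀ = [16.92385/(720·0.7329)]·0.201352
= 0.03207·0.201352 = 0.006457

Final: 0.006457


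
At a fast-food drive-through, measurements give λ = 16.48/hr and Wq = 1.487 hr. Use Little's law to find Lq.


Lq = λWq = 16.48·1.487 = 24.5058

Final: 24.5058


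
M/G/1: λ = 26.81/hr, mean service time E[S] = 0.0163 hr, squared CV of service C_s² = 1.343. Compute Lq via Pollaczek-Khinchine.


ρ = λ·E[S] = 26.81·0.0163 = 0.4370
Lq = ρ²(1+C_s²)/(2(1−ρ)) = 0.1910·(1+1.343)/(2·0.5630)
= 0.1910·2.3430/1.1260 = 0.39738

Final: 0.39738


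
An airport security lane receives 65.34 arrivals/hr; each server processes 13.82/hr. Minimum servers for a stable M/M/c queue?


Stability requires cμ > λ ⇔ c > λ/μ.
λ/μ = 65.34/13.82 = 4.7279
Minimum integer c = ⌊4.7279⌋ + 1 = 5
Check: 5·13.82 = 69.10 > 65.34, while 4·13.82 = 55.28 ≤ 65.34

Final: 5 servers


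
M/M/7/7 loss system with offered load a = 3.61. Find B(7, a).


B(c,a) = (a^c/c!) / Σ_{k=0}^{c} a^k/k!
a^7/7! = 1.585331
Σ terms (k=0..7): 1.00000 + 3.61000 + 6.51605 + 7.84098 + 7.07648 + 5.10922 + 3.07405 + 1.58533 = 35.812116
B = 1.585331/35.812116 = 0.044268

Final: 0.044268


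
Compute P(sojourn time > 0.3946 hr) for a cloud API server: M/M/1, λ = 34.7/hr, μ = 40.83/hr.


W ~ Exponential(μ−λ) for M/M/1.
μ − λ = 40.83 − 34.7 = 6.1300
P(W > t) = e^{−(μ−λ)t} = e^{−2.4189} = 0.089020

Final: 0.089020


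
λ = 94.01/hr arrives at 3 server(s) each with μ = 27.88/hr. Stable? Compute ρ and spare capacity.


Total capacity cμ = 3·27.88 = 83.64/hr
ρ = λ/(cμ) = 94.01/83.64 = 1.1240
Stable ⇔ ρ < 1: NO
Spare capacity = cμ − λ = 83.64 − 94.01 = -10.37/hr

Final: ρ = 1.1240; unstable; margin = -10.37/hr


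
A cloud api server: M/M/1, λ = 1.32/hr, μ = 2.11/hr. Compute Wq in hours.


ρ = 1.32/2.11 = 0.6256
Wq = ρ/(μ−λ) = 0.6256/(2.11 − 1.32) = 0.6256/0.7900 = 0.7919 hr

Final: 0.7919 hr


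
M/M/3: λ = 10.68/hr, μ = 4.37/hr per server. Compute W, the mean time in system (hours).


a = 2.4439; ρ = 0.8146; P₀ = 0.051136
Lq = P₀·a^c·ρ/(c!(1−ρ)²) = 2.94988
Wq = Lq/λ = 2.94988/10.68 = 0.27621 hr
W = Wq + 1/μ = 0.27621 + 0.22883 = 0.50504 hr

Final: 0.50504 hr


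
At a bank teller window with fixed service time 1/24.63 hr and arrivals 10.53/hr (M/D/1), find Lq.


ρ = 10.53/24.63 = 0.4275
M/D/1: Lq = ρ²/(2(1−ρ)) = 0.1828/(2·0.5725) = 0.15964

Final: 0.15964


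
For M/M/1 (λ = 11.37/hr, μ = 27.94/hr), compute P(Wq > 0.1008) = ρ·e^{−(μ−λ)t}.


ρ = 11.37/27.94 = 0.4069
P(Wq > t) = ρ·e^{−(μ−λ)t} = 0.4069·e^{−1.6703}
= 0.4069·0.188199 = 0.076586

Final: 0.076586


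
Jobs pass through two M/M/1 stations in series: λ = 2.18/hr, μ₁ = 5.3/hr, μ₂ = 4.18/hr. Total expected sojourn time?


Each node sees arrival rate λ = 2.18/hr (tandem ⇒ throughput preserved).
W₁ = 1/(μ₁−λ) = 1/(5.3−2.18) = 0.32051 hr
W₂ = 1/(μ₂−λ) = 1/(4.18−2.18) = 0.50000 hr
W_total = W₁ + W₂ = 0.32051 + 0.50000 = 0.82051 hr

Final: 0.82051 hr


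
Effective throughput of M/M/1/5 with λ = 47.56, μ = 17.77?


ρ = 2.6764; P_K = (1−ρ)ρ^5/(1−ρ^6) = 0.628075
λ_eff = λ(1 − P_K) = 47.56·(1 − 0.628075) = 47.56·0.371925 = 17.6887 /hr

Final: 17.6887 /hr


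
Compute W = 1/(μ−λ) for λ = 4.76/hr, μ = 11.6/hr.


W = 1/(μ−λ) = 1/(11.6 − 4.76) = 1/6.84 = 0.1462 hr

Final: 0.1462 hr


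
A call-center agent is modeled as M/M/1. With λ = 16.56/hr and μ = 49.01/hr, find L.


ρ = λ/μ = 16.56/49.01 = 0.3379
L = ρ/(1−ρ) = 0.3379/(1 − 0.3379) = 0.3379/0.6621 = 0.5103

Final: 0.5103


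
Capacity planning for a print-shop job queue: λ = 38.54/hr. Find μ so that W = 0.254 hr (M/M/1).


W = 1/(μ−λ) ⇒ μ − λ = 1/W = 1/0.254 = 3.9370
μ = λ + 1/W = 38.54 + 3.9370 = 42.4770 per hr

Final: 42.4770 /hr


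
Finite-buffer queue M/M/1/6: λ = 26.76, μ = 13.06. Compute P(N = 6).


ρ = λ/μ = 26.76/13.06 = 2.0490
P_K = (1−ρ)ρ^K/(1−ρ^(K+1)) = (-1.0490·74.004409)/(1 − 151.635373)
= -77.630965/-150.635373 = 0.515357

Final: 0.515357


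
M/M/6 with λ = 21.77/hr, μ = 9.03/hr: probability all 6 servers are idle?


a = λ/μ = 21.77/9.03 = 2.4109; ρ = a/c = 0.4018
Σ_{k=0}^{5} a^k/k! (terms k=0..5) = 1.00000 + 2.41085 + 2.90611 + 2.33540 + 1.40757 + 0.67869 = 10.73862
Tail: a^6/(6!(1−ρ)) = 196.34691/(720·0.5982) = 0.45588
P₀ = 1/(10.73862 + 0.45588) = 1/11.19450 = 0.089330

Final: 0.089330


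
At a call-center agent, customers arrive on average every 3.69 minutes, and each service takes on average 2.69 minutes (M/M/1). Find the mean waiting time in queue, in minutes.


λ = 60/3.69 = 16.2602 /hr
μ = 60/2.69 = 22.3048 /hr
ρ = λ/μ = 16.2602/22.3048 = 0.7290
Wq = ρ/(μ−λ) = 0.7290/(22.3048−16.2602) = 0.12060 hr
In minutes: 0.12060·60 = 7.236 min

Final: 7.236 min


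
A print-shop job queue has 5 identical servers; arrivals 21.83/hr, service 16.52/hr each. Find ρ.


ρ = λ/(cμ) = 21.83/(5·16.52) = 21.83/82.60 = 0.2643

Final: 0.2643


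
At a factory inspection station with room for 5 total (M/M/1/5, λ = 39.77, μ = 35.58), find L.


ρ = 39.77/35.58 = 1.1178
L = ρ[1 − (K+1)ρ^K + Kρ^(K+1)] / [(1−ρ)(1−ρ^(K+1))]
Numerator: 1.1178·(1 − 6·1.744810 + 5·1.950284) = 0.315833
Denominator: (-0.1178)·(-0.950284) = 0.111908
L = 0.315833/0.111908 = 2.8223

Final: 2.8223


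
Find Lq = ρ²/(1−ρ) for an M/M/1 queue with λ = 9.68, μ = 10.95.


ρ = 9.68/10.95 = 0.8840
Lq = ρ²/(1−ρ) = 0.7815/0.1160 = 6.7380

Final: 6.7380


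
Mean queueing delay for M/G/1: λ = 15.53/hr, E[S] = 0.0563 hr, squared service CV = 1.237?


ρ = λ·E[S] = 15.53·0.0563 = 0.8743
E[S²] = E[S]²(1+C_s²) = 0.0563²·(1+1.237) = 0.007091
Wq = λ·E[S²]/(2(1−ρ)) = 15.53·0.007091/(2·0.1257) = 0.43815 hr

Final: 0.43815 hr


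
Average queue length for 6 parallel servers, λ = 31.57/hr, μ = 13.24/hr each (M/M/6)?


a = λ/μ = 2.3844; ρ = a/6 = 0.3974
P₀ = 0.091747
Lq = P₀·a^c·ρ / (c!·(1−ρ)²) = 0.091747·183.78903·0.3974/(720·0.36312)
= 0.02563

Final: 0.02563


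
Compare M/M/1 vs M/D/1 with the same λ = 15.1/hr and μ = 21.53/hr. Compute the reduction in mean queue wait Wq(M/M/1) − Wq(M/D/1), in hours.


ρ = 15.1/21.53 = 0.7013
Wq(M/M/1) = ρ/(μ−λ) = 0.7013/6.43 = 0.10907 hr
Wq(M/D/1) = ρ/(2(μ−λ)) = 0.05454 hr
Savings = 0.10907 − 0.05454 = 0.05454 hr

Final: 0.05454 hr


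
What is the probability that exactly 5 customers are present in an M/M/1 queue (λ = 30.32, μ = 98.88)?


ρ = 30.32/98.88 = 0.3066
P_n = (1−ρ)·ρ^n = (1 − 0.3066)·0.3066^5 = 0.6934·0.002711 = 0.001880

Final: 0.001880


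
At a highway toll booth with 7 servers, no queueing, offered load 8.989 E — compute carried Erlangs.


B(7,8.989) = 0.361030 (Erlang-B)
Carried load = a(1 − B) = 8.989·(1 − 0.361030) = 8.989·0.638970 = 5.7437 E

Final: 5.7437 Erlangs


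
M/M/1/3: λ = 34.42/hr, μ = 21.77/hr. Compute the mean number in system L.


ρ = 34.42/21.77 = 1.5811
L = ρ[1 − (K+1)ρ^K + Kρ^(K+1)] / [(1−ρ)(1−ρ^(K+1))]
Numerator: 1.5811·(1 − 4·3.952367 + 3·6.248989) = 6.225477
Denominator: (-0.5811)·(-5.248989) = 3.050056
L = 6.225477/3.050056 = 2.0411

Final: 2.0411


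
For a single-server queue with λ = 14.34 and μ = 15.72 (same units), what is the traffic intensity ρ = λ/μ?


ρ = λ/μ = 14.34/15.72 = 0.9122

Final: 0.9122


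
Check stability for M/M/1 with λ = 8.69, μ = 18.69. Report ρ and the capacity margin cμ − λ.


Total capacity cμ = 1·18.69 = 18.69/hr
ρ = λ/(cμ) = 8.69/18.69 = 0.4650
Stable ⇔ ρ < 1: YES
Spare capacity = cμ − λ = 18.69 − 8.69 = 10.00/hr

Final: ρ = 0.4650; stable; margin = 10.00/hr


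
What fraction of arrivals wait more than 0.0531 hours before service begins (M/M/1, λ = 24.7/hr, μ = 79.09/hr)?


ρ = 24.7/79.09 = 0.3123
P(Wq > t) = ρ·e^{−(μ−λ)t} = 0.3123·e^{−2.8881}
= 0.3123·0.055681 = 0.017389

Final: 0.017389


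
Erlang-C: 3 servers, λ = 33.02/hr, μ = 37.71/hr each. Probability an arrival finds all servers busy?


a = λ/μ = 0.8756; ρ = a/3 = 0.2919
P₀ = 0.413734 (from M/M/c formula)
C(c,a) = [a^c/(c!(1−ρ))]·P₀ = [0.67137/(6·0.7081)]·0.413734
= 0.15802·0.413734 = 0.065377

Final: 0.065377


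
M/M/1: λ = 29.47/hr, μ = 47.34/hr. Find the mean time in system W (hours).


W = 1/(μ−λ) = 1/(47.34 − 29.47) = 1/17.87 = 0.05596 hr

Final: 0.05596 hr


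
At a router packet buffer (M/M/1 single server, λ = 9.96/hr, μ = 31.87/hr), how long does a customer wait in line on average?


ρ = 9.96/31.87 = 0.3125
Wq = ρ/(μ−λ) = 0.3125/(31.87 − 9.96) = 0.3125/21.91 = 0.01426 hr

Final: 0.01426 hr


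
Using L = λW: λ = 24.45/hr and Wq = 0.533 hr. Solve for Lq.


Lq = λWq = 24.45·0.533 = 13.0319

Final: 13.0319


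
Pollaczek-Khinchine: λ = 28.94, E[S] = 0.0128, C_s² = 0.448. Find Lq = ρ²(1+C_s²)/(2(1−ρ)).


ρ = λ·E[S] = 28.94·0.0128 = 0.3704
Lq = ρ²(1+C_s²)/(2(1−ρ)) = 0.1372·(1+0.448)/(2·0.6296)
= 0.1372·1.4480/1.2591 = 0.15780

Final: 0.15780


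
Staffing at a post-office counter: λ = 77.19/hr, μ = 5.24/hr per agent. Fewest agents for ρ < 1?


Stability requires cμ > λ ⇔ c > λ/μ.
λ/μ = 77.19/5.24 = 14.7309
Minimum integer c = ⌊14.7309⌋ + 1 = 15
Check: 15·5.24 = 78.60 > 77.19, while 14·5.24 = 73.36 ≤ 77.19

Final: 15 servers


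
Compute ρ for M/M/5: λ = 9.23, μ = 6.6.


ρ = λ/(cμ) = 9.23/(5·6.6) = 9.23/33.00 = 0.2797

Final: 0.2797


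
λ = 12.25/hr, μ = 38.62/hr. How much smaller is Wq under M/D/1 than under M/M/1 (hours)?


ρ = 12.25/38.62 = 0.3172
Wq(M/M/1) = ρ/(μ−λ) = 0.3172/26.37 = 0.01203 hr
Wq(M/D/1) = ρ/(2(μ−λ)) = 0.006014 hr
Savings = 0.01203 − 0.006014 = 0.006014 hr

Final: 0.006014 hr


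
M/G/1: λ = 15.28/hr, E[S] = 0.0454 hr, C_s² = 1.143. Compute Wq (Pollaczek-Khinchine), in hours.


ρ = λ·E[S] = 15.28·0.0454 = 0.6937
E[S²] = E[S]²(1+C_s²) = 0.0454²·(1+1.143) = 0.004417
Wq = λ·E[S²]/(2(1−ρ)) = 15.28·0.004417/(2·0.3063) = 0.11018 hr

Final: 0.11018 hr


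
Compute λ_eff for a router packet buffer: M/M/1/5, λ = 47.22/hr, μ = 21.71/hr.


ρ = 2.1750; P_K = (1−ρ)ρ^5/(1−ρ^6) = 0.545388
λ_eff = λ(1 − P_K) = 47.22·(1 − 0.545388) = 47.22·0.454612 = 21.4668 /hr

Final: 21.4668 /hr


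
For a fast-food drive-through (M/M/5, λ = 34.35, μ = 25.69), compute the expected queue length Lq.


a = λ/μ = 1.3371; ρ = a/5 = 0.2674
P₀ = 0.262383
Lq = P₀·a^c·ρ / (c!·(1−ρ)²) = 0.262383·4.27379·0.2674/(120·0.53667)
= 0.004656

Final: 0.004656


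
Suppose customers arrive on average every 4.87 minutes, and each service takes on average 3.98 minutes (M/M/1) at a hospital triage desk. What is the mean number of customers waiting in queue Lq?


λ = 60/4.87 = 12.3203 /hr
μ = 60/3.98 = 15.0754 /hr
ρ = λ/μ = 12.3203/15.0754 = 0.8172
Lq = ρ²/(1−ρ) = 0.6679/0.1828 = 3.6547

Final: 3.6547


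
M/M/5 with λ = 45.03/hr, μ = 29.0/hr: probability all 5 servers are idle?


a = λ/μ = 45.03/29.0 = 1.5528; ρ = a/c = 0.3106
Σ_{k=0}^{4} a^k/k! (terms k=0..4) = 1.00000 + 1.55276 + 1.20553 + 0.62397 + 0.24222 = 4.62447
Tail: a^5/(5!(1−ρ)) = 9.02651/(120·0.6894) = 0.10910
P₀ = 1/(4.62447 + 0.10910) = 1/4.73357 = 0.211257

Final: 0.211257


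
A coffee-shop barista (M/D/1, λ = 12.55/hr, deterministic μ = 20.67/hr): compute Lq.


ρ = 12.55/20.67 = 0.6072
M/D/1: Lq = ρ²/(2(1−ρ)) = 0.3686/(2·0.3928) = 0.46920

Final: 0.46920


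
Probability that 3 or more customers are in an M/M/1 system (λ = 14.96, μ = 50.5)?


ρ = 14.96/50.5 = 0.2962
P(N ≥ n) = ρ^n = 0.2962^3 = 0.025997

Final: 0.025997


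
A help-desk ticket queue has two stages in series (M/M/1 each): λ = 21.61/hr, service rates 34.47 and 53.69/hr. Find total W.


Each node sees arrival rate λ = 21.61/hr (tandem ⇒ throughput preserved).
W₁ = 1/(μ₁−λ) = 1/(34.47−21.61) = 0.07776 hr
W₂ = 1/(μ₂−λ) = 1/(53.69−21.61) = 0.03117 hr
W_total = W₁ + W₂ = 0.07776 + 0.03117 = 0.10893 hr

Final: 0.10893 hr


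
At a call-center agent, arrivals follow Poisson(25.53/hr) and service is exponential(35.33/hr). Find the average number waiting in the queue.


ρ = 25.53/35.33 = 0.7226
Lq = ρ²/(1−ρ) = 0.5222/0.2774 = 1.8825

Final: 1.8825


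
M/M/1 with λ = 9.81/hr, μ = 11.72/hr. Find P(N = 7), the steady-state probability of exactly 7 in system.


ρ = 9.81/11.72 = 0.8370
P_n = (1−ρ)·ρ^n = (1 − 0.8370)·0.8370^7 = 0.1630·0.287866 = 0.046913

Final: 0.046913


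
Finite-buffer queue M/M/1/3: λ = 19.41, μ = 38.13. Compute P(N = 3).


ρ = λ/μ = 19.41/38.13 = 0.5090
P_K = (1−ρ)ρ^K/(1−ρ^(K+1)) = (0.4910·0.131910)/(1 − 0.067148)
= 0.064761/0.932852 = 0.069423

Final: 0.069423


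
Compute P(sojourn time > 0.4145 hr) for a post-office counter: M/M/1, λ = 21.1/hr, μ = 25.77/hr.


W ~ Exponential(μ−λ) for M/M/1.
μ − λ = 25.77 − 21.1 = 4.6700
P(W > t) = e^{−(μ−λ)t} = e^{−1.9357} = 0.144321

Final: 0.144321


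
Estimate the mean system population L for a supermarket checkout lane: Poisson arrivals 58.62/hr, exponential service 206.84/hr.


ρ = λ/μ = 58.62/206.84 = 0.2834
L = ρ/(1−ρ) = 0.2834/(1 − 0.2834) = 0.2834/0.7166 = 0.3955

Final: 0.3955


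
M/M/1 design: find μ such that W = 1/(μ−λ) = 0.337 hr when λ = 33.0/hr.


W = 1/(μ−λ) ⇒ μ − λ = 1/W = 1/0.337 = 2.9674
μ = λ + 1/W = 33.0 + 2.9674 = 35.9674 per hr

Final: 35.9674 /hr


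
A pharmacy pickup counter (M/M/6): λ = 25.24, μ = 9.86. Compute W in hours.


a = 2.5598; ρ = 0.4266; P₀ = 0.076813
Lq = P₀·a^c·ρ/(c!(1−ρ)²) = 0.03896
Wq = Lq/λ = 0.03896/25.24 = 0.001543 hr
W = Wq + 1/μ = 0.001543 + 0.10142 = 0.10296 hr

Final: 0.10296 hr


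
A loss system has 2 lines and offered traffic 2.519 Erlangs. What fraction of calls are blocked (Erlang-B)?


B(c,a) = (a^c/c!) / Σ_{k=0}^{c} a^k/k!
a^2/2! = 3.172681
Σ terms (k=0..2): 1.00000 + 2.51900 + 3.17268 = 6.691681
B = 3.172681/6.691681 = 0.474123

Final: 0.474123


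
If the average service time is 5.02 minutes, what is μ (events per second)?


μ = 1/(service time) in consistent units.
1 second = 0.0166667 min, so μ = 0.0166667/5.02 = 0.003320 per second

Final: 0.003320 /sec


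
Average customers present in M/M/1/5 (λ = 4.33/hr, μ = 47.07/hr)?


ρ = 4.33/47.07 = 0.09199
L = ρ[1 − (K+1)ρ^K + Kρ^(K+1)] / [(1−ρ)(1−ρ^(K+1))]
Numerator: 0.09199·(1 − 6·0.000006587 + 5·0.0000006060) = 0.091987
Denominator: (0.9080)·(0.999999) = 0.908009
L = 0.091987/0.908009 = 0.1013

Final: 0.1013


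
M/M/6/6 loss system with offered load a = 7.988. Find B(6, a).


B(c,a) = (a^c/c!) / Σ_{k=0}^{c} a^k/k!
a^6/6! = 360.824352
Σ terms (k=0..6): 1.00000 + 7.98800 + 31.90407 + 84.94991 + 169.64497 + 271.02480 + 360.82435 = 927.336103
B = 360.824352/927.336103 = 0.389098

Final: 0.389098


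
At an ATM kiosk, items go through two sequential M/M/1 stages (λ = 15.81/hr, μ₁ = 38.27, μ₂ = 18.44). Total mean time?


Each node sees arrival rate λ = 15.81/hr (tandem ⇒ throughput preserved).
W₁ = 1/(μ₁−λ) = 1/(38.27−15.81) = 0.04452 hr
W₂ = 1/(μ₂−λ) = 1/(18.44−15.81) = 0.38023 hr
W_total = W₁ + W₂ = 0.04452 + 0.38023 = 0.42475 hr

Final: 0.42475 hr


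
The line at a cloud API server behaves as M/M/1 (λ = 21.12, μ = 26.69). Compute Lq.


ρ = 21.12/26.69 = 0.7913
Lq = ρ²/(1−ρ) = 0.6262/0.2087 = 3.0004

Final: 3.0004


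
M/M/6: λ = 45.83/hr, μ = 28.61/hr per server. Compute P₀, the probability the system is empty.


a = λ/μ = 45.83/28.61 = 1.6019; ρ = a/c = 0.2670
Σ_{k=0}^{5} a^k/k! (terms k=0..5) = 1.00000 + 1.60189 + 1.28302 + 0.68509 + 0.27436 + 0.08790 = 4.93225
Tail: a^6/(6!(1−ρ)) = 16.89631/(720·0.7330) = 0.03201
P₀ = 1/(4.93225 + 0.03201) = 1/4.96426 = 0.201440

Final: 0.201440


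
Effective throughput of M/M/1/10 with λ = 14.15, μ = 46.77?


ρ = 0.3025; P_K = (1−ρ)ρ^10/(1−ρ^11) = 0.000004481
λ_eff = λ(1 − P_K) = 14.15·(1 − 0.000004481) = 14.15·0.999996 = 14.1499 /hr

Final: 14.1499 /hr


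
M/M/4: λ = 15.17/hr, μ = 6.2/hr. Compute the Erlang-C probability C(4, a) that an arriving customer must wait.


a = λ/μ = 2.4468; ρ = a/4 = 0.6117
P₀ = 0.078571 (from M/M/c formula)
C(c,a) = [a^c/(c!(1−ρ))]·P₀ = [35.84062/(24·0.3883)]·0.078571
= 3.84583·0.078571 = 0.302171

Final: 0.302171


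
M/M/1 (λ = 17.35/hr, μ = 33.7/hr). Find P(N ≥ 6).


ρ = 17.35/33.7 = 0.5148
P(N ≥ n) = ρ^n = 0.5148^6 = 0.018622

Final: 0.018622


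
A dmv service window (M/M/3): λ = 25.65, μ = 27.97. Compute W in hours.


a = 0.9171; ρ = 0.3057; P₀ = 0.396404
Lq = P₀·a^c·ρ/(c!(1−ρ)²) = 0.03231
Wq = Lq/λ = 0.03231/25.65 = 0.001260 hr
W = Wq + 1/μ = 0.001260 + 0.03575 = 0.03701 hr

Final: 0.03701 hr


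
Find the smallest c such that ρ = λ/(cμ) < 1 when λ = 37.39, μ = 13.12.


Stability requires cμ > λ ⇔ c > λ/μ.
λ/μ = 37.39/13.12 = 2.8498
Minimum integer c = ⌊2.8498⌋ + 1 = 3
Check: 3·13.12 = 39.36 > 37.39, while 2·13.12 = 26.24 ≤ 37.39

Final: 3 servers


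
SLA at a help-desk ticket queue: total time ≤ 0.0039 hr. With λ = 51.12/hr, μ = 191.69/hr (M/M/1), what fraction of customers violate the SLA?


W ~ Exponential(μ−λ) for M/M/1.
μ − λ = 191.69 − 51.12 = 140.5700
P(W > t) = e^{−(μ−λ)t} = e^{−0.5482} = 0.577976

Final: 0.577976


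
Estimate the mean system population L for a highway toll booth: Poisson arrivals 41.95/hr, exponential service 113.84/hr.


ρ = λ/μ = 41.95/113.84 = 0.3685
L = ρ/(1−ρ) = 0.3685/(1 − 0.3685) = 0.3685/0.6315 = 0.5835

Final: 0.5835


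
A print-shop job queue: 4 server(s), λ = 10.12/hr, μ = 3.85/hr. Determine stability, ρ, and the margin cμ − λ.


Total capacity cμ = 4·3.85 = 15.40/hr
ρ = λ/(cμ) = 10.12/15.40 = 0.6571
Stable ⇔ ρ < 1: YES
Spare capacity = cμ − λ = 15.40 − 10.12 = 5.28/hr

Final: ρ = 0.6571; stable; margin = 5.28/hr


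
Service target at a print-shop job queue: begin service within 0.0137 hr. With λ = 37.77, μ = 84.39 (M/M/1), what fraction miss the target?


ρ = 37.77/84.39 = 0.4476
P(Wq > t) = ρ·e^{−(μ−λ)t} = 0.4476·e^{−0.6387}
= 0.4476·0.527982 = 0.236306

Final: 0.236306


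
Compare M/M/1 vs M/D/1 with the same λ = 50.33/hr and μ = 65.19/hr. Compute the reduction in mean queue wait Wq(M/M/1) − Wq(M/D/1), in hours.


ρ = 50.33/65.19 = 0.7721
Wq(M/M/1) = ρ/(μ−λ) = 0.7721/14.86 = 0.05195 hr
Wq(M/D/1) = ρ/(2(μ−λ)) = 0.02598 hr
Savings = 0.05195 − 0.02598 = 0.02598 hr

Final: 0.02598 hr


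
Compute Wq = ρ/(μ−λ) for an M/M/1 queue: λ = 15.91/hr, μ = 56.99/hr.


ρ = 15.91/56.99 = 0.2792
Wq = ρ/(μ−λ) = 0.2792/(56.99 − 15.91) = 0.2792/41.08 = 0.006796 hr

Final: 0.006796 hr


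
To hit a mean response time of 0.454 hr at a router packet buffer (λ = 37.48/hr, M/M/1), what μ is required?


W = 1/(μ−λ) ⇒ μ − λ = 1/W = 1/0.454 = 2.2026
μ = λ + 1/W = 37.48 + 2.2026 = 39.6826 per hr

Final: 39.6826 /hr


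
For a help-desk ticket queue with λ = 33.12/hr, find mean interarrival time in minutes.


Mean interarrival time = 1/λ = 1/33.12 hour = 0.03019 hour
In minutes: 0.03019 × 60 = 1.8116 min

Final: 1.8116 min


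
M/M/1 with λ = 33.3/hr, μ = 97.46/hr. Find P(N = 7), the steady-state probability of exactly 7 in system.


ρ = 33.3/97.46 = 0.3417
P_n = (1−ρ)·ρ^n = (1 − 0.3417)·0.3417^7 = 0.6583·0.0005437 = 0.0003579

Final: 0.0003579


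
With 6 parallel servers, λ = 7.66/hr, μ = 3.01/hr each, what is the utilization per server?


ρ = λ/(cμ) = 7.66/(6·3.01) = 7.66/18.06 = 0.4241

Final: 0.4241


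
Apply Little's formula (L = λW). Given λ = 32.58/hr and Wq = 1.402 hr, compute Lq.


Lq = λWq = 32.58·1.402 = 45.6772

Final: 45.6772


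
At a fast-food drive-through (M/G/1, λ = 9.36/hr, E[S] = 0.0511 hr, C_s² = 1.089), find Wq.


ρ = λ·E[S] = 9.36·0.0511 = 0.4783
E[S²] = E[S]²(1+C_s²) = 0.0511²·(1+1.089) = 0.005455
Wq = λ·E[S²]/(2(1−ρ)) = 9.36·0.005455/(2·0.5217) = 0.04893 hr

Final: 0.04893 hr


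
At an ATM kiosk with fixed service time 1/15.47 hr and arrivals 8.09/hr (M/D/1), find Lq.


ρ = 8.09/15.47 = 0.5229
M/D/1: Lq = ρ²/(2(1−ρ)) = 0.2735/(2·0.4771) = 0.28663

Final: 0.28663


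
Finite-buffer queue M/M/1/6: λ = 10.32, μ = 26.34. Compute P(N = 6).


ρ = λ/μ = 10.32/26.34 = 0.3918
P_K = (1−ρ)ρ^K/(1−ρ^(K+1)) = (0.6082·0.003617)/(1 − 0.001417)
= 0.002200/0.998583 = 0.002203

Final: 0.002203


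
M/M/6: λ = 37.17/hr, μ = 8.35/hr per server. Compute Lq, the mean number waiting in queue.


a = λ/μ = 4.4515; ρ = a/6 = 0.7419
P₀ = 0.009722
Lq = P₀·a^c·ρ / (c!·(1−ρ)²) = 0.009722·7781.01968·0.7419/(720·0.06661)
= 1.17026

Final: 1.17026


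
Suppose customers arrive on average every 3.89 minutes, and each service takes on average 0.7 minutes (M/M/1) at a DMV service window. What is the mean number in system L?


λ = 60/3.89 = 15.4242 /hr
μ = 60/0.7 = 85.7143 /hr
ρ = λ/μ = 15.4242/85.7143 = 0.1799
L = ρ/(1−ρ) = 0.1799/0.8201 = 0.2194

Final: 0.2194


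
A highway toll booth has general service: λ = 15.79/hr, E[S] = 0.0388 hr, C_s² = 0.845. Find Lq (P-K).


ρ = λ·E[S] = 15.79·0.0388 = 0.6127
Lq = ρ²(1+C_s²)/(2(1−ρ)) = 0.3753·(1+0.845)/(2·0.3873)
= 0.3753·1.8450/0.7747 = 0.89391

Final: 0.89391


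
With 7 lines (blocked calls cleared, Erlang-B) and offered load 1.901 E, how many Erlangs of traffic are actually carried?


B(7,1.901) = 0.002662 (Erlang-B)
Carried load = a(1 − B) = 1.901·(1 − 0.002662) = 1.901·0.997338 = 1.8959 E

Final: 1.8959 Erlangs


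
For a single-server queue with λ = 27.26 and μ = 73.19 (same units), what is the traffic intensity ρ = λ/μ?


ρ = λ/μ = 27.26/73.19 = 0.3725

Final: 0.3725


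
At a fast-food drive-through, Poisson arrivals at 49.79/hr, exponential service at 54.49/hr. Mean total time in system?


W = 1/(μ−λ) = 1/(54.49 − 49.79) = 1/4.70 = 0.2128 hr

Final: 0.2128 hr


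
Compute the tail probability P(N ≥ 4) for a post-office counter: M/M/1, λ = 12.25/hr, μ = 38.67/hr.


ρ = 12.25/38.67 = 0.3168
P(N ≥ n) = ρ^n = 0.3168^4 = 0.010070

Final: 0.010070


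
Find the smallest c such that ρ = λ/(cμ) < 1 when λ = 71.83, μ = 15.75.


Stability requires cμ > λ ⇔ c > λ/μ.
λ/μ = 71.83/15.75 = 4.5606
Minimum integer c = ⌊4.5606⌋ + 1 = 5
Check: 5·15.75 = 78.75 > 71.83, while 4·15.75 = 63.00 ≤ 71.83

Final: 5 servers


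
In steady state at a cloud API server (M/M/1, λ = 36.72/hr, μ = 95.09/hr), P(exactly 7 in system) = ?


ρ = 36.72/95.09 = 0.3862
P_n = (1−ρ)·ρ^n = (1 − 0.3862)·0.3862^7 = 0.6138·0.001280 = 0.0007860

Final: 0.0007860
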